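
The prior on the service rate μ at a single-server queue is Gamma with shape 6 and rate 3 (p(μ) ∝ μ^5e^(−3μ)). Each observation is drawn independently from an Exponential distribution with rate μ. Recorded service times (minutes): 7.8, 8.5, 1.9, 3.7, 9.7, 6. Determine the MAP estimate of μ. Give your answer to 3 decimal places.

The Exponential(rate=μ) likelihood is ∝ μ^n e^(−μΣtᵢ). Here n = 6 and Σtᵢ = 7.8 + 8.5 + 1.9 + 3.7 + 9.7 + 6 = 37.6.
Posterior ∝ μ^5e^(−3μ) · μ^6e^(−37.6μ) = μ^11e^(−40.6μ), i.e. Gamma(12, 40.6).
Mode = (a−1)/b = 11/40.6 ≈ 0.271.

μ̂_MAP = 0.271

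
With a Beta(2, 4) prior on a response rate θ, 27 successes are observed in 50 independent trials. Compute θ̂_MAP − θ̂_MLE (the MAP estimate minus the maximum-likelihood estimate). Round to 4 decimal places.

Posterior is Beta(29, 27); MAP = (29−1)/(56−2) = 28/54 ≈ 0.51852.
MLE ignores the prior: θ̂_MLE = k/n = 27/50 ≈ 0.54000.
Difference = 28/54 − 27/50 = -29/1350 ≈ -0.0215.

MAP − MLE = -0.0215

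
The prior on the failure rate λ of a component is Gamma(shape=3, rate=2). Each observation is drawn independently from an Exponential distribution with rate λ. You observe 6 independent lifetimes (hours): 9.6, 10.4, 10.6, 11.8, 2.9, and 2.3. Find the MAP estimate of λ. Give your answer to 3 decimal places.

The Exponential(rate=λ) likelihood is ∝ λ^n e^(−λΣtᵢ). Here n = 6 and Σtᵢ = 9.6 + 10.4 + 10.6 + 11.8 + 2.9 + 2.3 = 47.6.
Posterior ∝ λ^2e^(−2λ) · λ^6e^(−47.6λ) = λ^8e^(−49.6λ), i.e. Gamma(9, 49.6).
Mode = (a−1)/b = 8/49.6 ≈ 0.161.

λ̂_MAP = 0.161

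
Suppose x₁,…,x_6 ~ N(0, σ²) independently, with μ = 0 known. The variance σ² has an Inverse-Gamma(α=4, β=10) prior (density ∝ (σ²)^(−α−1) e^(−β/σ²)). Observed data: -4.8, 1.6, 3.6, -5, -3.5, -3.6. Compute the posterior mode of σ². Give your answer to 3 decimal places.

σ̂²_MAP = 6.798

Sum of squared deviations about the known mean: SS = (-4.8−0)² + (1.6−0)² + (3.6−0)² + (-5−0)² + (-3.5−0)² + (-3.6−0)² = 88.77.
The Normal likelihood contributes (σ²)^(−n/2) exp(−SS/(2σ²)), so the posterior is Inverse-Gamma(α + n/2, β + SS/2) = Inverse-Gamma(7, 54.385).
The mode of Inverse-Gamma(a, b) is b/(a+1) = 54.385/8 ≈ 6.798.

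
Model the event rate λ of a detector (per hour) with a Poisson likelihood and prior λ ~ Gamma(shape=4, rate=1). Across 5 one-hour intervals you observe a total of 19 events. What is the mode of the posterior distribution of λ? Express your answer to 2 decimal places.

λ̂_MAP = 3.67

Σxᵢ = 19, n = 5.
Posterior ∝ λ^3e^(−1λ) · λ^19e^(−5λ) = λ^22e^(−6λ), i.e. Gamma(shape=23, rate=6).
The mode of a Gamma(a, b) with a ≥ 1 (shape–rate) is (a−1)/b = 22/6 ≈ 3.67.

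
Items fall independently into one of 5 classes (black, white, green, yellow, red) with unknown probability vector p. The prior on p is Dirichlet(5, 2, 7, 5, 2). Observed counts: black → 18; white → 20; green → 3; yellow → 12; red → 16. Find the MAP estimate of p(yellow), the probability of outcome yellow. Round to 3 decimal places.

MAP estimate of p(yellow) = 0.188

The posterior is Dirichlet(αᵢ + nᵢ) = Dirichlet(23, 22, 10, 17, 18).
For a Dirichlet(a₁,…,a_K) with all aᵢ > 1, the mode has j-th component (aⱼ − 1)/(Σaᵢ − K).
Here Σaᵢ = 90 and K = 5, so p(yellow) = (17 − 1)/(90 − 5) = 16/85 ≈ 0.188.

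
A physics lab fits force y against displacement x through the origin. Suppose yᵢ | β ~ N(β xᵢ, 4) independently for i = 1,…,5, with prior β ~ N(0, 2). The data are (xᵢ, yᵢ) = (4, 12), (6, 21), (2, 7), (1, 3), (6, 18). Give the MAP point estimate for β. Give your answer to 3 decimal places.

β̂_MAP = 3.147

log p(β | y) = −Σ(yᵢ − βxᵢ)²/(2·4) − β²/(2·2) + const.
Setting the derivative to zero: Σxᵢ(yᵢ − βxᵢ)/4 − β/2 = 0, so β = Σxᵢyᵢ / (Σxᵢ² + σ²/τ²).
Σxᵢyᵢ = 4·12 + 6·21 + 2·7 + 1·3 + 6·18 = 299; Σxᵢ² = 93; σ²/τ² = 2.
β̂_MAP = 299 / (93 + 2) = 299/95 ≈ 3.147.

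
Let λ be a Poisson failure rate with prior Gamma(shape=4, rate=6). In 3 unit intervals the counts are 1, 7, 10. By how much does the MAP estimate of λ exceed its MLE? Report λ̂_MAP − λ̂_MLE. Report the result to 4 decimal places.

Σxᵢ = 18. Posterior is Gamma(22, 9); MAP = (22−1)/9 = 21/9 ≈ 2.33333.
MLE = x̄ = 18/3 ≈ 6.00000.
Difference = 21/9 − 18/3 = -11/3 ≈ -3.6667.

MAP − MLE = -3.6667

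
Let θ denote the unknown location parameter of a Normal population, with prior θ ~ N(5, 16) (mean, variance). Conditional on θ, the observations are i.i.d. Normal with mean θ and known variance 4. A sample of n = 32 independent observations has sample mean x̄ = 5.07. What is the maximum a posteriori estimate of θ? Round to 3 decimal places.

θ̂_MAP = 5.069

n = 32, x̄ = 5.07.
For a Normal prior and Normal likelihood with known variance, the posterior is Normal; its mode equals its mean, the precision-weighted average.
Prior precision 1/σ₀² = 1/16 = 0.0625; data precision n/σ² = 32/4 = 8.
θ̂ = (0.0625·5 + 8·5.07) / (0.0625 + 8) = 40.8725/8.0625 = 16349/3225 ≈ 5.069.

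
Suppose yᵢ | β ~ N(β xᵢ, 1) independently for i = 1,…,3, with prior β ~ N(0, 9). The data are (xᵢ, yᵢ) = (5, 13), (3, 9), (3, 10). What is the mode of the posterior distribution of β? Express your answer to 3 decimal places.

β̂_MAP = 2.830

log p(β | y) = −Σ(yᵢ − βxᵢ)²/(2·1) − β²/(2·9) + const.
Setting the derivative to zero: Σxᵢ(yᵢ − βxᵢ)/1 − β/9 = 0, so β = Σxᵢyᵢ / (Σxᵢ² + σ²/τ²).
Σxᵢyᵢ = 5·13 + 3·9 + 3·10 = 122; Σxᵢ² = 43; σ²/τ² = 1/9.
β̂_MAP = 122 / (43 + 1/9) = 122/(388/9) = 549/194 ≈ 2.830.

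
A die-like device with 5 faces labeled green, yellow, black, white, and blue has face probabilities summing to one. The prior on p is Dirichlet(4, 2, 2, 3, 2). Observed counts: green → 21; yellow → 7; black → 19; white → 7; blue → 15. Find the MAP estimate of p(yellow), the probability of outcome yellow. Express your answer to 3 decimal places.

The posterior is Dirichlet(αᵢ + nᵢ) = Dirichlet(25, 9, 21, 10, 17).
For a Dirichlet(a₁,…,a_K) with all aᵢ > 1, the mode has j-th component (aⱼ − 1)/(Σaᵢ − K).
Here Σaᵢ = 82 and K = 5, so p(yellow) = (9 − 1)/(82 − 5) = 8/77 ≈ 0.104.

MAP estimate of p(yellow) = 0.104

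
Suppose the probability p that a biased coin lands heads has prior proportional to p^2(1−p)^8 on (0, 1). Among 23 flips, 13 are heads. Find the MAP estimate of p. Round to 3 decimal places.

The prior density ∝ p^2(1−p)^8 is the kernel of Beta(3, 9).
Data: 13 successes in 23 trials. The binomial likelihood contributes p^13(1−p)^10, so the posterior is Beta(3+13, 9+10) = Beta(16, 19).
For Beta(a, b) with a, b > 1 the mode is (a−1)/(a+b−2) = 15/33 ≈ 0.455.

p̂_MAP = 0.455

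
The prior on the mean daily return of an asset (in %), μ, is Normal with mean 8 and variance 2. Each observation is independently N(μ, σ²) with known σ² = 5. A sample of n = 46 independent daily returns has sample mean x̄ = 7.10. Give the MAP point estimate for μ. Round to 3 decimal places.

n = 46, x̄ = 7.10.
For a Normal prior and Normal likelihood with known variance, the posterior is Normal; its mode equals its mean, the precision-weighted average.
Prior precision 1/σ₀² = 1/2 = 0.5; data precision n/σ² = 46/5 = 9.2.
μ̂ = (0.5·8 + 9.2·7.1) / (0.5 + 9.2) = 69.32/9.7 = 3466/485 ≈ 7.146.

μ̂_MAP = 7.146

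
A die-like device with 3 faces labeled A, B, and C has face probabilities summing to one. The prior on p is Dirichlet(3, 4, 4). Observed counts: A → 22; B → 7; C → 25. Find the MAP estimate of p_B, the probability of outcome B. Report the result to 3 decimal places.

MAP estimate of p_B = 0.161

The posterior is Dirichlet(αᵢ + nᵢ) = Dirichlet(25, 11, 29).
For a Dirichlet(a₁,…,a_K) with all aᵢ > 1, the mode has j-th component (aⱼ − 1)/(Σaᵢ − K).
Here Σaᵢ = 65 and K = 3, so p_B = (11 − 1)/(65 − 3) = 10/62 ≈ 0.161.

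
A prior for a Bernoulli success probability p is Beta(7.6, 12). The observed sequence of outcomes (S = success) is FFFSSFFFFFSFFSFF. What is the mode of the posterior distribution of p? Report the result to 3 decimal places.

p̂_MAP = 0.315

Prior: Beta(7.6, 12).
Data: 4 successes in 16 trials (from the sequence). The binomial likelihood contributes p^4(1−p)^12, so the posterior is Beta(7.6+4, 12+12) = Beta(11.6, 24).
For Beta(a, b) with a, b > 1 the mode is (a−1)/(a+b−2) = 10.6/33.6 ≈ 0.315.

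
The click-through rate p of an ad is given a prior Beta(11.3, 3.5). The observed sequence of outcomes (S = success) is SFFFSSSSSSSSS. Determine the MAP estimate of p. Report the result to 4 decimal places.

p̂_MAP = 0.7868

Prior: Beta(11.3, 3.5).
Data: 10 successes in 13 trials (from the sequence). The binomial likelihood contributes p^10(1−p)^3, so the posterior is Beta(11.3+10, 3.5+3) = Beta(21.3, 6.5).
For Beta(a, b) with a, b > 1 the mode is (a−1)/(a+b−2) = 20.3/25.8 ≈ 0.7868.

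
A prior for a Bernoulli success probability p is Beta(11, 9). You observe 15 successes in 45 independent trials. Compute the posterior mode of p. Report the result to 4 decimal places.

Prior: Beta(11, 9).
Data: 15 successes in 45 trials. The binomial likelihood contributes p^15(1−p)^30, so the posterior is Beta(11+15, 9+30) = Beta(26, 39).
For Beta(a, b) with a, b > 1 the mode is (a−1)/(a+b−2) = 25/63 ≈ 0.3968.

p̂_MAP = 0.3968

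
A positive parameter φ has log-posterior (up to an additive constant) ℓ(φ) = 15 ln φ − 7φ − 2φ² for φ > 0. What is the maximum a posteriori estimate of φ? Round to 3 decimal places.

ℓ'(φ) = 15/φ − 7 − 4φ. Setting this to zero and multiplying by φ: 4φ² + 7φ − 15 = 0.
φ = (−7 + √(7² + 4·4·15)) / (2·4) = (−7 + √289) / 8 = (−7 + 17)/8 = 5/4.
ℓ''(φ) = −15/φ² − 4 < 0, confirming a maximum.

φ̂_MAP = 1.250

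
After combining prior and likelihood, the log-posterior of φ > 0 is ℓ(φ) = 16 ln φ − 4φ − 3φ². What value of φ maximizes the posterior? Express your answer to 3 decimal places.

φ̂_MAP = 1.333

ℓ'(φ) = 16/φ − 4 − 6φ. Setting this to zero and multiplying by φ: 6φ² + 4φ − 16 = 0.
φ = (−4 + √(4² + 4·6·16)) / (2·6) = (−4 + √400) / 12 = (−4 + 20)/12 = 4/3.
ℓ''(φ) = −16/φ² − 6 < 0, confirming a maximum.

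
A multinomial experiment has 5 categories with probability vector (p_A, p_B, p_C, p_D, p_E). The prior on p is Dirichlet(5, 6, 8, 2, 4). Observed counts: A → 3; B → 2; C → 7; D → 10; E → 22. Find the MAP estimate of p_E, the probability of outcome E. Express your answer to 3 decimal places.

MAP estimate of p_E = 0.391

The posterior is Dirichlet(αᵢ + nᵢ) = Dirichlet(8, 8, 15, 12, 26).
For a Dirichlet(a₁,…,a_K) with all aᵢ > 1, the mode has j-th component (aⱼ − 1)/(Σaᵢ − K).
Here Σaᵢ = 69 and K = 5, so p_E = (26 − 1)/(69 − 5) = 25/64 ≈ 0.391.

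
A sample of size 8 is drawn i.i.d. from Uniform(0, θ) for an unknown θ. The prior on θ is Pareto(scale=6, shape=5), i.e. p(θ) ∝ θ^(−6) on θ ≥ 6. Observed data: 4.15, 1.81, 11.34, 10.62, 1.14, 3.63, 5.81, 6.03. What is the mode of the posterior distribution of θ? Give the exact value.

θ̂_MAP = 11.34

The Uniform(0, θ) likelihood is θ^(−n) for θ ≥ max(xᵢ), zero otherwise. Here max(xᵢ) = 11.34.
Posterior ∝ θ^(−6) · θ^(−8) = θ^(−14) on θ ≥ max(6, 11.34) = 11.34.
This density is strictly decreasing in θ, so the posterior mode lies at the lower boundary of the support.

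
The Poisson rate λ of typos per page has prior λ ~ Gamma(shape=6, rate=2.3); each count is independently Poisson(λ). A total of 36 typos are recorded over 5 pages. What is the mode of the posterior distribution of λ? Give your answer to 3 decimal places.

Σxᵢ = 36, n = 5.
Posterior ∝ λ^5e^(−2.3λ) · λ^36e^(−5λ) = λ^41e^(−7.3λ), i.e. Gamma(shape=42, rate=7.3).
The mode of a Gamma(a, b) with a ≥ 1 (shape–rate) is (a−1)/b = 41/7.3 ≈ 5.616.

λ̂_MAP = 5.616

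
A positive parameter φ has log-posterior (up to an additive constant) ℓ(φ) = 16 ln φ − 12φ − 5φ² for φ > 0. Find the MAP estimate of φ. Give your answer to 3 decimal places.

ℓ'(φ) = 16/φ − 12 − 10φ. Setting this to zero and multiplying by φ: 10φ² + 12φ − 16 = 0.
φ = (−12 + √(12² + 4·10·16)) / (2·10) = (−12 + √784) / 20 = (−12 + 28)/20 = 4/5.
ℓ''(φ) = −16/φ² − 10 < 0, confirming a maximum.

φ̂_MAP = 0.800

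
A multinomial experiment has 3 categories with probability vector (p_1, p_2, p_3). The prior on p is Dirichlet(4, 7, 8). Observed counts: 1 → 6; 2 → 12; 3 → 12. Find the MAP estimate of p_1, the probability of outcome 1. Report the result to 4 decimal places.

MAP estimate: 0.1957

The posterior is Dirichlet(αᵢ + nᵢ) = Dirichlet(10, 19, 20).
For a Dirichlet(a₁,…,a_K) with all aᵢ > 1, the mode has j-th component (aⱼ − 1)/(Σaᵢ − K).
Here Σaᵢ = 49 and K = 3, so p_1 = (10 − 1)/(49 − 3) = 9/46 ≈ 0.1957.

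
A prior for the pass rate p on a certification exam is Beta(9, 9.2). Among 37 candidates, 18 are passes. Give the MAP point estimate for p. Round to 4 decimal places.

p̂_MAP = 0.4887

Prior: Beta(9, 9.2).
Data: 18 successes in 37 trials. The binomial likelihood contributes p^18(1−p)^19, so the posterior is Beta(9+18, 9.2+19) = Beta(27, 28.2).
For Beta(a, b) with a, b > 1 the mode is (a−1)/(a+b−2) = 26/53.2 ≈ 0.4887.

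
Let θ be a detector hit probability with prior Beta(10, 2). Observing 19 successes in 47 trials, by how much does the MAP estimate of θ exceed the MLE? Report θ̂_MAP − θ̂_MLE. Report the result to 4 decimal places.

MAP − MLE = 0.0870

Posterior is Beta(29, 30); MAP = (29−1)/(59−2) = 28/57 ≈ 0.49123.
MLE ignores the prior: θ̂_MLE = k/n = 19/47 ≈ 0.40426.
Difference = 28/57 − 19/47 = 233/2679 ≈ 0.0870.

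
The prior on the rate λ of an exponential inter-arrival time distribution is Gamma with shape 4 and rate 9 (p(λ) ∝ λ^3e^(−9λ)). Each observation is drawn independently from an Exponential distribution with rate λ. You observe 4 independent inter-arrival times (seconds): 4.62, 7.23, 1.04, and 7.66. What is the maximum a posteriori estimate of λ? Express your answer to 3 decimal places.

The Exponential(rate=λ) likelihood is ∝ λ^n e^(−λΣtᵢ). Here n = 4 and Σtᵢ = 4.62 + 7.23 + 1.04 + 7.66 = 20.55.
Posterior ∝ λ^3e^(−9λ) · λ^4e^(−20.55λ) = λ^7e^(−29.55λ), i.e. Gamma(8, 29.55).
Mode = (a−1)/b = 7/29.55 ≈ 0.237.

λ̂_MAP = 0.237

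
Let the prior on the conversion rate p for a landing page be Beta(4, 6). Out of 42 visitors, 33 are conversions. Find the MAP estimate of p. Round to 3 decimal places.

p̂_MAP = 0.720

Prior: Beta(4, 6).
Data: 33 successes in 42 trials. The binomial likelihood contributes p^33(1−p)^9, so the posterior is Beta(4+33, 6+9) = Beta(37, 15).
For Beta(a, b) with a, b > 1 the mode is (a−1)/(a+b−2) = 36/50 ≈ 0.720.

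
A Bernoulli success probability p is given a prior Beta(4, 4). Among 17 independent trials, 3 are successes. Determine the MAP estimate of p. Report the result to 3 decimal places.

p̂_MAP = 0.261

Prior: Beta(4, 4).
Data: 3 successes in 17 trials. The binomial likelihood contributes p^3(1−p)^14, so the posterior is Beta(4+3, 4+14) = Beta(7, 18).
For Beta(a, b) with a, b > 1 the mode is (a−1)/(a+b−2) = 6/23 ≈ 0.261.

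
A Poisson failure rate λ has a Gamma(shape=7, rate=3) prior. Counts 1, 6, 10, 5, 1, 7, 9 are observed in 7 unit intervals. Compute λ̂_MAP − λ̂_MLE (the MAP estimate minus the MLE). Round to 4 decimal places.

Σxᵢ = 39. Posterior is Gamma(46, 10); MAP = (46−1)/10 = 45/10 ≈ 4.50000.
MLE = x̄ = 39/7 ≈ 5.57143.
Difference = 45/10 − 39/7 = -15/14 ≈ -1.0714.

MAP − MLE = -1.0714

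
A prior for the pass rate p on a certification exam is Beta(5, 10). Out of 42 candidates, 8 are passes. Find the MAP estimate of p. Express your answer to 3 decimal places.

p̂_MAP = 0.218

Prior: Beta(5, 10).
Data: 8 successes in 42 trials. The binomial likelihood contributes p^8(1−p)^34, so the posterior is Beta(5+8, 10+34) = Beta(13, 44).
For Beta(a, b) with a, b > 1 the mode is (a−1)/(a+b−2) = 12/55 ≈ 0.218.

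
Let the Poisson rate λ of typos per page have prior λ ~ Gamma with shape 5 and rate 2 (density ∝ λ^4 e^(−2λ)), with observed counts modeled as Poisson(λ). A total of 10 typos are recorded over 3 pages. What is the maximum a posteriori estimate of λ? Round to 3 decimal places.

λ̂_MAP = 2.800

Σxᵢ = 10, n = 3.
Posterior ∝ λ^4e^(−2λ) · λ^10e^(−3λ) = λ^14e^(−5λ), i.e. Gamma(shape=15, rate=5).
The mode of a Gamma(a, b) with a ≥ 1 (shape–rate) is (a−1)/b = 14/5 ≈ 2.800.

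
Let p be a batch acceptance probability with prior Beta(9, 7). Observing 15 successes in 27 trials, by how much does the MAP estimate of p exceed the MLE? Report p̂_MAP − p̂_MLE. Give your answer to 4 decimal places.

Posterior is Beta(24, 19); MAP = (24−1)/(43−2) = 23/41 ≈ 0.56098.
MLE ignores the prior: p̂_MLE = k/n = 15/27 ≈ 0.55556.
Difference = 23/41 − 15/27 = 2/369 ≈ 0.0054.

MAP − MLE = 0.0054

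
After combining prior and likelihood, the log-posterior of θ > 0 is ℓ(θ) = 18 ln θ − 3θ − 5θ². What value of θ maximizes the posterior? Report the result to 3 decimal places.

θ̂_MAP = 1.200

ℓ'(θ) = 18/θ − 3 − 10θ. Setting this to zero and multiplying by θ: 10θ² + 3θ − 18 = 0.
θ = (−3 + √(3² + 4·10·18)) / (2·10) = (−3 + √729) / 20 = (−3 + 27)/20 = 6/5.
ℓ''(θ) = −18/θ² − 10 < 0, confirming a maximum.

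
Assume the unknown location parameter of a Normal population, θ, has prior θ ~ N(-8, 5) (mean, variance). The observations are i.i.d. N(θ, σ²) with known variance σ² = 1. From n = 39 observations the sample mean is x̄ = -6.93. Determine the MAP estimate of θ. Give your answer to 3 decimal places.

θ̂_MAP = -6.935

n = 39, x̄ = -6.93.
For a Normal prior and Normal likelihood with known variance, the posterior is Normal; its mode equals its mean, the precision-weighted average.
Prior precision 1/σ₀² = 1/5 = 0.2; data precision n/σ² = 39/1 = 39.
θ̂ = (0.2·(-8) + 39·(-6.93)) / (0.2 + 39) = (-271.87)/39.2 = -27187/3920 ≈ -6.935.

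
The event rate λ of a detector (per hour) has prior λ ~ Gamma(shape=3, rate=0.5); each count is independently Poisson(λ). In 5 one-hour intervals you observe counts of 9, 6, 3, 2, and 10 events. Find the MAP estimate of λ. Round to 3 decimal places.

Σxᵢ = 9+6+3+2+10 = 30, with n = 5.
Posterior ∝ λ^2e^(−0.5λ) · λ^30e^(−5λ) = λ^32e^(−5.5λ), i.e. Gamma(shape=33, rate=5.5).
The mode of a Gamma(a, b) with a ≥ 1 (shape–rate) is (a−1)/b = 32/5.5 ≈ 5.818.

λ̂_MAP = 5.818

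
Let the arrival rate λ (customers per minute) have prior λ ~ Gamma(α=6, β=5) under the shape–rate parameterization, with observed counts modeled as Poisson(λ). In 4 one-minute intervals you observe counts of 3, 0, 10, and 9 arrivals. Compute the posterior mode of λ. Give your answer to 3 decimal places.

λ̂_MAP = 3.000

Σxᵢ = 3+0+10+9 = 22, with n = 4.
Posterior ∝ λ^5e^(−5λ) · λ^22e^(−4λ) = λ^27e^(−9λ), i.e. Gamma(shape=28, rate=9).
The mode of a Gamma(a, b) with a ≥ 1 (shape–rate) is (a−1)/b = 27/9 ≈ 3.000.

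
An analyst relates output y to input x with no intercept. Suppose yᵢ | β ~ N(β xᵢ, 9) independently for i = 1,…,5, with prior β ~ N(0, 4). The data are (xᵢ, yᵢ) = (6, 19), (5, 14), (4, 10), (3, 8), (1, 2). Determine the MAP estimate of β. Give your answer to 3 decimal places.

log p(β | y) = −Σ(yᵢ − βxᵢ)²/(2·9) − β²/(2·4) + const.
Setting the derivative to zero: Σxᵢ(yᵢ − βxᵢ)/9 − β/4 = 0, so β = Σxᵢyᵢ / (Σxᵢ² + σ²/τ²).
Σxᵢyᵢ = 6·19 + 5·14 + 4·10 + 3·8 + 1·2 = 250; Σxᵢ² = 87; σ²/τ² = 2.25.
β̂_MAP = 250 / (87 + 2.25) = 250/89.25 ≈ 2.801.

β̂_MAP = 2.801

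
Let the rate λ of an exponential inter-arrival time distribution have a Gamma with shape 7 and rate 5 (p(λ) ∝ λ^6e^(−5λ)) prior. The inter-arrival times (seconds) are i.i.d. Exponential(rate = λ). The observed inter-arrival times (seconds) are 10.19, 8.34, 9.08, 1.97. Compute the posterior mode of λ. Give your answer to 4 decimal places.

λ̂_MAP = 0.2892

The Exponential(rate=λ) likelihood is ∝ λ^n e^(−λΣtᵢ). Here n = 4 and Σtᵢ = 10.19 + 8.34 + 9.08 + 1.97 = 29.58.
Posterior ∝ λ^6e^(−5λ) · λ^4e^(−29.58λ) = λ^10e^(−34.58λ), i.e. Gamma(11, 34.58).
Mode = (a−1)/b = 10/34.58 ≈ 0.2892.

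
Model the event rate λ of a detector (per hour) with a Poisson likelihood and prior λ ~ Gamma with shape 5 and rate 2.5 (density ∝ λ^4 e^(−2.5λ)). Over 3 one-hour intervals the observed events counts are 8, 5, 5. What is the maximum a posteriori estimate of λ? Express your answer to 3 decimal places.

Σxᵢ = 8+5+5 = 18, with n = 3.
Posterior ∝ λ^4e^(−2.5λ) · λ^18e^(−3λ) = λ^22e^(−5.5λ), i.e. Gamma(shape=23, rate=5.5).
The mode of a Gamma(a, b) with a ≥ 1 (shape–rate) is (a−1)/b = 22/5.5 ≈ 4.000.

λ̂_MAP = 4.000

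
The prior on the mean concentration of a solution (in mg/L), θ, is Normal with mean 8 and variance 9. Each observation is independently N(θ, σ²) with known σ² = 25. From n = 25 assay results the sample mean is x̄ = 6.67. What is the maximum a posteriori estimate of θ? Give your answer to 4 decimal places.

θ̂_MAP = 6.8030

n = 25, x̄ = 6.67.
For a Normal prior and Normal likelihood with known variance, the posterior is Normal; its mode equals its mean, the precision-weighted average.
Prior precision 1/σ₀² = 1/9; data precision n/σ² = 25/25 = 1.
θ̂ = ((1/9)·8 + 1·6.67) / (1/9 + 1) = (6803/900)/(10/9) = 6.8030.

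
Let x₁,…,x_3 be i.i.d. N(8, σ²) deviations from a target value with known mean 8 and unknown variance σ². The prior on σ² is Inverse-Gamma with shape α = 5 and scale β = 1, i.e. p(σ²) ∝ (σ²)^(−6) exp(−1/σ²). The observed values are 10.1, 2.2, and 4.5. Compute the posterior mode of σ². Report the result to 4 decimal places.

σ̂²_MAP = 3.4867

Sum of squared deviations about the known mean: SS = (10.1−8)² + (2.2−8)² + (4.5−8)² = 50.3.
The Normal likelihood contributes (σ²)^(−n/2) exp(−SS/(2σ²)), so the posterior is Inverse-Gamma(α + n/2, β + SS/2) = Inverse-Gamma(6.5, 26.15).
The mode of Inverse-Gamma(a, b) is b/(a+1) = 26.15/7.5 ≈ 3.4867.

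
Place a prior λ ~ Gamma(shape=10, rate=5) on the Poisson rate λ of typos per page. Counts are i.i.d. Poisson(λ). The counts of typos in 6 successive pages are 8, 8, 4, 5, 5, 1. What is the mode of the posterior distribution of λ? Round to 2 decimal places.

Σxᵢ = 8+8+4+5+5+1 = 31, with n = 6.
Posterior ∝ λ^9e^(−5λ) · λ^31e^(−6λ) = λ^40e^(−11λ), i.e. Gamma(shape=41, rate=11).
The mode of a Gamma(a, b) with a ≥ 1 (shape–rate) is (a−1)/b = 40/11 ≈ 3.64.

λ̂_MAP = 3.64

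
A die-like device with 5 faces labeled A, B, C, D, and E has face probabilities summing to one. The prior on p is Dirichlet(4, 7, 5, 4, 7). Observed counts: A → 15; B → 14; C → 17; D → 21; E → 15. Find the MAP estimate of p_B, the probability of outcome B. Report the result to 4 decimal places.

MAP estimate of p_B = 0.1923

The posterior is Dirichlet(αᵢ + nᵢ) = Dirichlet(19, 21, 22, 25, 22).
For a Dirichlet(a₁,…,a_K) with all aᵢ > 1, the mode has j-th component (aⱼ − 1)/(Σaᵢ − K).
Here Σaᵢ = 109 and K = 5, so p_B = (21 − 1)/(109 − 5) = 20/104 ≈ 0.1923.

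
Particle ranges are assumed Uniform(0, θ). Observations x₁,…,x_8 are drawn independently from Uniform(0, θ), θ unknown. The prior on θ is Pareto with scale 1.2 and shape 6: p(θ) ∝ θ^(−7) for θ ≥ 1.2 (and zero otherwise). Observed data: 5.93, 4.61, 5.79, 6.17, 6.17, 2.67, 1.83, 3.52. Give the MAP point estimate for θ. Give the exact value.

The Uniform(0, θ) likelihood is θ^(−n) for θ ≥ max(xᵢ), zero otherwise. Here max(xᵢ) = 6.17.
Posterior ∝ θ^(−7) · θ^(−8) = θ^(−15) on θ ≥ max(1.2, 6.17) = 6.17.
This density is strictly decreasing in θ, so the posterior mode lies at the lower boundary of the support.

θ̂_MAP = 6.17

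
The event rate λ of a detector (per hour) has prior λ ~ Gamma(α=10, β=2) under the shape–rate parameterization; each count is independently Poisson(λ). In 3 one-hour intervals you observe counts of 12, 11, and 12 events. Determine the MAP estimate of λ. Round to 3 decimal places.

Σxᵢ = 12+11+12 = 35, with n = 3.
Posterior ∝ λ^9e^(−2λ) · λ^35e^(−3λ) = λ^44e^(−5λ), i.e. Gamma(shape=45, rate=5).
The mode of a Gamma(a, b) with a ≥ 1 (shape–rate) is (a−1)/b = 44/5 ≈ 8.800.

λ̂_MAP = 8.800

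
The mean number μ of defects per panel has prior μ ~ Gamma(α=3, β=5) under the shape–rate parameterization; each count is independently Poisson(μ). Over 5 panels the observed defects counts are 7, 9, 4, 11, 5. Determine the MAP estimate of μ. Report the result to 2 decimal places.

Σxᵢ = 7+9+4+11+5 = 36, with n = 5.
Posterior ∝ μ^2e^(−5μ) · μ^36e^(−5μ) = μ^38e^(−10μ), i.e. Gamma(shape=39, rate=10).
The mode of a Gamma(a, b) with a ≥ 1 (shape–rate) is (a−1)/b = 38/10 ≈ 3.80.

μ̂_MAP = 3.80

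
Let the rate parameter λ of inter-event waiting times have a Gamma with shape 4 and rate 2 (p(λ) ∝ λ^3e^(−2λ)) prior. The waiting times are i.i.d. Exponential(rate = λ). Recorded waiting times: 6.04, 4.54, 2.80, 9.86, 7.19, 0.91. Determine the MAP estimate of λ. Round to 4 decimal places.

The Exponential(rate=λ) likelihood is ∝ λ^n e^(−λΣtᵢ). Here n = 6 and Σtᵢ = 6.04 + 4.54 + 2.80 + 9.86 + 7.19 + 0.91 = 31.34.
Posterior ∝ λ^3e^(−2λ) · λ^6e^(−31.34λ) = λ^9e^(−33.34λ), i.e. Gamma(10, 33.34).
Mode = (a−1)/b = 9/33.34 ≈ 0.2699.

λ̂_MAP = 0.2699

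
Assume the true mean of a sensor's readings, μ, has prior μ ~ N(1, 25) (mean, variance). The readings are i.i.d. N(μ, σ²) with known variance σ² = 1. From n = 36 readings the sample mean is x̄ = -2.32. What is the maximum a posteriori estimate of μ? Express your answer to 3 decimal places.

n = 36, x̄ = -2.32.
For a Normal prior and Normal likelihood with known variance, the posterior is Normal; its mode equals its mean, the precision-weighted average.
Prior precision 1/σ₀² = 1/25 = 0.04; data precision n/σ² = 36/1 = 36.
μ̂ = (0.04·1 + 36·(-2.32)) / (0.04 + 36) = (-83.48)/36.04 = -2087/901 ≈ -2.316.

μ̂_MAP = -2.316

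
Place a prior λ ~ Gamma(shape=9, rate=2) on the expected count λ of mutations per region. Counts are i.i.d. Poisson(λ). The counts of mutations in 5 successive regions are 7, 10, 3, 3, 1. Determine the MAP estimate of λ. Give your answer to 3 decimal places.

λ̂_MAP = 4.571

Σxᵢ = 7+10+3+3+1 = 24, with n = 5.
Posterior ∝ λ^8e^(−2λ) · λ^24e^(−5λ) = λ^32e^(−7λ), i.e. Gamma(shape=33, rate=7).
The mode of a Gamma(a, b) with a ≥ 1 (shape–rate) is (a−1)/b = 32/7 ≈ 4.571.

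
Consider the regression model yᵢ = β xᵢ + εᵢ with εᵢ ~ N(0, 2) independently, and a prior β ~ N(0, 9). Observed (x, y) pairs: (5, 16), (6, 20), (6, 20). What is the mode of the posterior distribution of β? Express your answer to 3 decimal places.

β̂_MAP = 3.291

log p(β | y) = −Σ(yᵢ − βxᵢ)²/(2·2) − β²/(2·9) + const.
Setting the derivative to zero: Σxᵢ(yᵢ − βxᵢ)/2 − β/9 = 0, so β = Σxᵢyᵢ / (Σxᵢ² + σ²/τ²).
Σxᵢyᵢ = 5·16 + 6·20 + 6·20 = 320; Σxᵢ² = 97; σ²/τ² = 2/9.
β̂_MAP = 320 / (97 + 2/9) = 320/(875/9) = 576/175 ≈ 3.291.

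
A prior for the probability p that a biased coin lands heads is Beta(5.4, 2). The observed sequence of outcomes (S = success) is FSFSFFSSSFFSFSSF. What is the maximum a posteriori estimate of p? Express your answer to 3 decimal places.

p̂_MAP = 0.579

Prior: Beta(5.4, 2).
Data: 8 successes in 16 trials (from the sequence). The binomial likelihood contributes p^8(1−p)^8, so the posterior is Beta(5.4+8, 2+8) = Beta(13.4, 10).
For Beta(a, b) with a, b > 1 the mode is (a−1)/(a+b−2) = 12.4/21.4 ≈ 0.579.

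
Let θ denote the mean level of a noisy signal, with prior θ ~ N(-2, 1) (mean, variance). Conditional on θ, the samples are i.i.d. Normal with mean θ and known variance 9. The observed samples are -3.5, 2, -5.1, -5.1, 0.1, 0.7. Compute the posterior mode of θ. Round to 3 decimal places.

θ̂_MAP = -1.927

n = 6; x̄ = ((-3.5) + 2 + (-5.1) + (-5.1) + 0.1 + 0.7)/6 = -10.9/6 = -109/60 ≈ -1.8167.
For a Normal prior and Normal likelihood with known variance, the posterior is Normal; its mode equals its mean, the precision-weighted average.
Prior precision 1/σ₀² = 1/1 = 1; data precision n/σ² = 6/9 = 2/3.
θ̂ = (1·(-2) + (2/3)·(-109/60)) / (1 + 2/3) = (-289/90)/(5/3) = -289/150 ≈ -1.927.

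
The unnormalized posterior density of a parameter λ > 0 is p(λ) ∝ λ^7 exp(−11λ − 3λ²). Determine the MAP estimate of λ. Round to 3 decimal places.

λ̂_MAP = 0.500

ℓ'(λ) = 7/λ − 11 − 6λ. Setting this to zero and multiplying by λ: 6λ² + 11λ − 7 = 0.
λ = (−11 + √(11² + 4·6·7)) / (2·6) = (−11 + √289) / 12 = (−11 + 17)/12 = 1/2.
ℓ''(λ) = −7/λ² − 6 < 0, confirming a maximum.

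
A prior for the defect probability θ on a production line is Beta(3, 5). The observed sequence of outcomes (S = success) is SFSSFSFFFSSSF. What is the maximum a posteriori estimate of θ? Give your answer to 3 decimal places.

Prior: Beta(3, 5).
Data: 7 successes in 13 trials (from the sequence). The binomial likelihood contributes θ^7(1−θ)^6, so the posterior is Beta(3+7, 5+6) = Beta(10, 11).
For Beta(a, b) with a, b > 1 the mode is (a−1)/(a+b−2) = 9/19 ≈ 0.474.

θ̂_MAP = 0.474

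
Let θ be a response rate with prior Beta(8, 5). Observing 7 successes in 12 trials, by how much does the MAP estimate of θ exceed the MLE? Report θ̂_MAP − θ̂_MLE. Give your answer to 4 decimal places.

Posterior is Beta(15, 10); MAP = (15−1)/(25−2) = 14/23 ≈ 0.60870.
MLE ignores the prior: θ̂_MLE = k/n = 7/12 ≈ 0.58333.
Difference = 14/23 − 7/12 = 7/276 ≈ 0.0254.

MAP − MLE = 0.0254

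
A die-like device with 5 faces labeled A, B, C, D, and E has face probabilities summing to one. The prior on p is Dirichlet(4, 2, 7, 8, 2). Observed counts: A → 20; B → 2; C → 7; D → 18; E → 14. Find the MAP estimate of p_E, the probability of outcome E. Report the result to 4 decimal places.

MAP estimate of p_E = 0.1899

The posterior is Dirichlet(αᵢ + nᵢ) = Dirichlet(24, 4, 14, 26, 16).
For a Dirichlet(a₁,…,a_K) with all aᵢ > 1, the mode has j-th component (aⱼ − 1)/(Σaᵢ − K).
Here Σaᵢ = 84 and K = 5, so p_E = (16 − 1)/(84 − 5) = 15/79 ≈ 0.1899.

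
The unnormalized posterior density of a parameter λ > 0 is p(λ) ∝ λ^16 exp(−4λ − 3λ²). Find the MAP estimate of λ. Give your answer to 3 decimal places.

ℓ'(λ) = 16/λ − 4 − 6λ. Setting this to zero and multiplying by λ: 6λ² + 4λ − 16 = 0.
λ = (−4 + √(4² + 4·6·16)) / (2·6) = (−4 + √400) / 12 = (−4 + 20)/12 = 4/3.
ℓ''(λ) = −16/λ² − 6 < 0, confirming a maximum.

λ̂_MAP = 1.333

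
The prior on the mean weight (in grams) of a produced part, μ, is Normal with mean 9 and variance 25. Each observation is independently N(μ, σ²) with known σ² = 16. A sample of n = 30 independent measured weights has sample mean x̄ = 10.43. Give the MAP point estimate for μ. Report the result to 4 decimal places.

μ̂_MAP = 10.4001

n = 30, x̄ = 10.43.
For a Normal prior and Normal likelihood with known variance, the posterior is Normal; its mode equals its mean, the precision-weighted average.
Prior precision 1/σ₀² = 1/25 = 0.04; data precision n/σ² = 30/16 = 1.875.
μ̂ = (0.04·9 + 1.875·10.43) / (0.04 + 1.875) = 19.91625/1.915 = 15933/1532 ≈ 10.4001.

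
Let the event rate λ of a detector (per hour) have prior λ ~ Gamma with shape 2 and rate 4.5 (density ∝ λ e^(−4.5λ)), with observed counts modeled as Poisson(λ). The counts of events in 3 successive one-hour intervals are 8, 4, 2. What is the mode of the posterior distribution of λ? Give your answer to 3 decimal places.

λ̂_MAP = 2.000

Σxᵢ = 8+4+2 = 14, with n = 3.
Posterior ∝ λe^(−4.5λ) · λ^14e^(−3λ) = λ^15e^(−7.5λ), i.e. Gamma(shape=16, rate=7.5).
The mode of a Gamma(a, b) with a ≥ 1 (shape–rate) is (a−1)/b = 15/7.5 ≈ 2.000.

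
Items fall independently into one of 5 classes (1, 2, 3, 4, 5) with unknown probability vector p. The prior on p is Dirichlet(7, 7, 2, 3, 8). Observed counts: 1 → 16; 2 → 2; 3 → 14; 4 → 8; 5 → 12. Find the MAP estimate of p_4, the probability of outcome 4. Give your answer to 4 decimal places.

MAP estimate: 0.1351

The posterior is Dirichlet(αᵢ + nᵢ) = Dirichlet(23, 9, 16, 11, 20).
For a Dirichlet(a₁,…,a_K) with all aᵢ > 1, the mode has j-th component (aⱼ − 1)/(Σaᵢ − K).
Here Σaᵢ = 79 and K = 5, so p_4 = (11 − 1)/(79 − 5) = 10/74 ≈ 0.1351.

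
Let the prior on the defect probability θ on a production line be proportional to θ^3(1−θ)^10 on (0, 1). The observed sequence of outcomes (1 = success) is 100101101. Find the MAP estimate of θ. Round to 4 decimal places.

The prior density ∝ θ^3(1−θ)^10 is the kernel of Beta(4, 11).
Data: 5 successes in 9 trials (from the sequence). The binomial likelihood contributes θ^5(1−θ)^4, so the posterior is Beta(4+5, 11+4) = Beta(9, 15).
For Beta(a, b) with a, b > 1 the mode is (a−1)/(a+b−2) = 8/22 ≈ 0.3636.

θ̂_MAP = 0.3636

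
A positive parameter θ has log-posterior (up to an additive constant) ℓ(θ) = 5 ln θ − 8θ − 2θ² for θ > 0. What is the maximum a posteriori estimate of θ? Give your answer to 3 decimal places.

ℓ'(θ) = 5/θ − 8 − 4θ. Setting this to zero and multiplying by θ: 4θ² + 8θ − 5 = 0.
θ = (−8 + √(8² + 4·4·5)) / (2·4) = (−8 + √144) / 8 = (−8 + 12)/8 = 1/2.
ℓ''(θ) = −5/θ² − 4 < 0, confirming a maximum.

θ̂_MAP = 0.500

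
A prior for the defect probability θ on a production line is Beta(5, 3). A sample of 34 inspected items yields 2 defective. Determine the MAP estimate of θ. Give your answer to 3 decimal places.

θ̂_MAP = 0.150

Prior: Beta(5, 3).
Data: 2 successes in 34 trials. The binomial likelihood contributes θ^2(1−θ)^32, so the posterior is Beta(5+2, 3+32) = Beta(7, 35).
For Beta(a, b) with a, b > 1 the mode is (a−1)/(a+b−2) = 6/40 ≈ 0.150.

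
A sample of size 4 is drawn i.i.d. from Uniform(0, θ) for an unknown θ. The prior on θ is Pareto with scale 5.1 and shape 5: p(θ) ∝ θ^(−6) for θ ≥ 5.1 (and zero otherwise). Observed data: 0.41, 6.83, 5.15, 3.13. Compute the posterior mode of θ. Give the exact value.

θ̂_MAP = 6.83

The Uniform(0, θ) likelihood is θ^(−n) for θ ≥ max(xᵢ), zero otherwise. Here max(xᵢ) = 6.83.
Posterior ∝ θ^(−6) · θ^(−4) = θ^(−10) on θ ≥ max(5.1, 6.83) = 6.83.
This density is strictly decreasing in θ, so the posterior mode lies at the lower boundary of the support.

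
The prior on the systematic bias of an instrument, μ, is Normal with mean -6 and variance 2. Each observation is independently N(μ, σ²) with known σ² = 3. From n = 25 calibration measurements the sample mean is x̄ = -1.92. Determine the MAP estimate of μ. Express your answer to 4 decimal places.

μ̂_MAP = -2.1509

n = 25, x̄ = -1.92.
For a Normal prior and Normal likelihood with known variance, the posterior is Normal; its mode equals its mean, the precision-weighted average.
Prior precision 1/σ₀² = 1/2 = 0.5; data precision n/σ² = 25/3.
μ̂ = (0.5·(-6) + (25/3)·(-1.92)) / (0.5 + 25/3) = (-19)/(53/6) = -114/53 ≈ -2.1509.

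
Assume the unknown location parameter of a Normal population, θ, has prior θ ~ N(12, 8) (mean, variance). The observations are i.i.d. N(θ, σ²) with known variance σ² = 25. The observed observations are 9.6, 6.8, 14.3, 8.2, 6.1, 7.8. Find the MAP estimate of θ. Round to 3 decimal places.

n = 6; x̄ = (9.6 + 6.8 + 14.3 + 8.2 + 6.1 + 7.8)/6 = 52.8/6 = 8.8.
For a Normal prior and Normal likelihood with known variance, the posterior is Normal; its mode equals its mean, the precision-weighted average.
Prior precision 1/σ₀² = 1/8 = 0.125; data precision n/σ² = 6/25 = 0.24.
θ̂ = (0.125·12 + 0.24·8.8) / (0.125 + 0.24) = 3.612/0.365 = 3612/365 ≈ 9.896.

θ̂_MAP = 9.896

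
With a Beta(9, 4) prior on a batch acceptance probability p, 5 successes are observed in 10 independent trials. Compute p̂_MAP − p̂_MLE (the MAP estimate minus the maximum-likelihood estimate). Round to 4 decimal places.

Posterior is Beta(14, 9); MAP = (14−1)/(23−2) = 13/21 ≈ 0.61905.
MLE ignores the prior: p̂_MLE = k/n = 5/10 ≈ 0.50000.
Difference = 13/21 − 5/10 = 5/42 ≈ 0.1190.

MAP − MLE = 0.1190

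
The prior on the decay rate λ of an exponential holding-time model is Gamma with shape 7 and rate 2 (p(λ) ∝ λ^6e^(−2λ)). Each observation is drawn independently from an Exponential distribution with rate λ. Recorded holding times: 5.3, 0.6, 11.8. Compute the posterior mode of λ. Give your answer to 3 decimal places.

λ̂_MAP = 0.457

The Exponential(rate=λ) likelihood is ∝ λ^n e^(−λΣtᵢ). Here n = 3 and Σtᵢ = 5.3 + 0.6 + 11.8 = 17.7.
Posterior ∝ λ^6e^(−2λ) · λ^3e^(−17.7λ) = λ^9e^(−19.7λ), i.e. Gamma(10, 19.7).
Mode = (a−1)/b = 9/19.7 ≈ 0.457.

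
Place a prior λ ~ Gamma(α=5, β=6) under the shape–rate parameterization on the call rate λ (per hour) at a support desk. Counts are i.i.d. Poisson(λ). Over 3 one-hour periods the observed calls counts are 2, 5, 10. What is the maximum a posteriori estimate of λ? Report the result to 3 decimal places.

Σxᵢ = 2+5+10 = 17, with n = 3.
Posterior ∝ λ^4e^(−6λ) · λ^17e^(−3λ) = λ^21e^(−9λ), i.e. Gamma(shape=22, rate=9).
The mode of a Gamma(a, b) with a ≥ 1 (shape–rate) is (a−1)/b = 21/9 ≈ 2.333.

λ̂_MAP = 2.333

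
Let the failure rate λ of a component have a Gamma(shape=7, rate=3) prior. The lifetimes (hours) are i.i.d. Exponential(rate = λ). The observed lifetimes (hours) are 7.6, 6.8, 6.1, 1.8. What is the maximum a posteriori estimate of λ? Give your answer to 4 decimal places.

The Exponential(rate=λ) likelihood is ∝ λ^n e^(−λΣtᵢ). Here n = 4 and Σtᵢ = 7.6 + 6.8 + 6.1 + 1.8 = 22.3.
Posterior ∝ λ^6e^(−3λ) · λ^4e^(−22.3λ) = λ^10e^(−25.3λ), i.e. Gamma(11, 25.3).
Mode = (a−1)/b = 10/25.3 ≈ 0.3953.

λ̂_MAP = 0.3953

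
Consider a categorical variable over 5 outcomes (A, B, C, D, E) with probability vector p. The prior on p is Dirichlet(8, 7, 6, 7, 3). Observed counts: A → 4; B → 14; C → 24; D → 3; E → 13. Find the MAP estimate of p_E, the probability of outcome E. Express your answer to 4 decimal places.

MAP estimate of p_E = 0.1786

The posterior is Dirichlet(αᵢ + nᵢ) = Dirichlet(12, 21, 30, 10, 16).
For a Dirichlet(a₁,…,a_K) with all aᵢ > 1, the mode has j-th component (aⱼ − 1)/(Σaᵢ − K).
Here Σaᵢ = 89 and K = 5, so p_E = (16 − 1)/(89 − 5) = 15/84 ≈ 0.1786.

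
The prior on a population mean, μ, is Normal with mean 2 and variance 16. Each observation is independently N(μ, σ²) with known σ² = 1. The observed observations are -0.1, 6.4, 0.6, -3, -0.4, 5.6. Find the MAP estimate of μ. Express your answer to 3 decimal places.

μ̂_MAP = 1.522

n = 6; x̄ = ((-0.1) + 6.4 + 0.6 + (-3) + (-0.4) + 5.6)/6 = 9.1/6 = 91/60 ≈ 1.5167.
For a Normal prior and Normal likelihood with known variance, the posterior is Normal; its mode equals its mean, the precision-weighted average.
Prior precision 1/σ₀² = 1/16 = 0.0625; data precision n/σ² = 6/1 = 6.
μ̂ = (0.0625·2 + 6·(91/60)) / (0.0625 + 6) = 9.225/6.0625 = 738/485 ≈ 1.522.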